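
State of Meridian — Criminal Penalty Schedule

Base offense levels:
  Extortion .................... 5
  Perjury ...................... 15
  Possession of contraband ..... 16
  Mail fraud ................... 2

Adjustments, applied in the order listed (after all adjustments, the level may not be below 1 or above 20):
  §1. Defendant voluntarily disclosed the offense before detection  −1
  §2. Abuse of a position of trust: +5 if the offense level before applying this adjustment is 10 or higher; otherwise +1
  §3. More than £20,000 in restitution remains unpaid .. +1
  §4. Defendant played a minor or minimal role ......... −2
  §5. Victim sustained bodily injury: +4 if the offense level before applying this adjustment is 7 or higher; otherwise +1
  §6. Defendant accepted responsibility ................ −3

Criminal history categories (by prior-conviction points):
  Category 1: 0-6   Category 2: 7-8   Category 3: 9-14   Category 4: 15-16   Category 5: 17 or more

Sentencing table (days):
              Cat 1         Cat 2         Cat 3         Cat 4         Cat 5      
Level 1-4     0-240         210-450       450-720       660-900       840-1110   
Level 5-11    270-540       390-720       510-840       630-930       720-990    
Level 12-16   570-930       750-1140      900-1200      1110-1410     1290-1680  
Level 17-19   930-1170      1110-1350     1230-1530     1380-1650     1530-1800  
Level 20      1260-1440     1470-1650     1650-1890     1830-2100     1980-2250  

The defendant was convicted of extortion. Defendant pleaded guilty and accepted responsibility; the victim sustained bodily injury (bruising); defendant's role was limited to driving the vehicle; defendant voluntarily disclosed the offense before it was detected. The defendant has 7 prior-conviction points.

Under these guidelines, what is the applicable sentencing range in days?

Base offense level for extortion: 5.
§1 applies: 5 − 1 = 4.
§2 does not apply.
§3 does not apply.
§4 applies: 4 − 2 = 2.
§5 applies (level before this adjustment is 2 < 7, so +1): 2 + 1 = 3.
§6 applies: 3 − 3 = 0.
Level 0 is below the minimum of 1; floored at 1.
Final offense level: 1.
Criminal history: 7 prior points → Category 2 (7-8).
Level 1 falls in the 1-4 band.
Grid: Level 1-4 × Category 2 = 210-450 days.

210-450 days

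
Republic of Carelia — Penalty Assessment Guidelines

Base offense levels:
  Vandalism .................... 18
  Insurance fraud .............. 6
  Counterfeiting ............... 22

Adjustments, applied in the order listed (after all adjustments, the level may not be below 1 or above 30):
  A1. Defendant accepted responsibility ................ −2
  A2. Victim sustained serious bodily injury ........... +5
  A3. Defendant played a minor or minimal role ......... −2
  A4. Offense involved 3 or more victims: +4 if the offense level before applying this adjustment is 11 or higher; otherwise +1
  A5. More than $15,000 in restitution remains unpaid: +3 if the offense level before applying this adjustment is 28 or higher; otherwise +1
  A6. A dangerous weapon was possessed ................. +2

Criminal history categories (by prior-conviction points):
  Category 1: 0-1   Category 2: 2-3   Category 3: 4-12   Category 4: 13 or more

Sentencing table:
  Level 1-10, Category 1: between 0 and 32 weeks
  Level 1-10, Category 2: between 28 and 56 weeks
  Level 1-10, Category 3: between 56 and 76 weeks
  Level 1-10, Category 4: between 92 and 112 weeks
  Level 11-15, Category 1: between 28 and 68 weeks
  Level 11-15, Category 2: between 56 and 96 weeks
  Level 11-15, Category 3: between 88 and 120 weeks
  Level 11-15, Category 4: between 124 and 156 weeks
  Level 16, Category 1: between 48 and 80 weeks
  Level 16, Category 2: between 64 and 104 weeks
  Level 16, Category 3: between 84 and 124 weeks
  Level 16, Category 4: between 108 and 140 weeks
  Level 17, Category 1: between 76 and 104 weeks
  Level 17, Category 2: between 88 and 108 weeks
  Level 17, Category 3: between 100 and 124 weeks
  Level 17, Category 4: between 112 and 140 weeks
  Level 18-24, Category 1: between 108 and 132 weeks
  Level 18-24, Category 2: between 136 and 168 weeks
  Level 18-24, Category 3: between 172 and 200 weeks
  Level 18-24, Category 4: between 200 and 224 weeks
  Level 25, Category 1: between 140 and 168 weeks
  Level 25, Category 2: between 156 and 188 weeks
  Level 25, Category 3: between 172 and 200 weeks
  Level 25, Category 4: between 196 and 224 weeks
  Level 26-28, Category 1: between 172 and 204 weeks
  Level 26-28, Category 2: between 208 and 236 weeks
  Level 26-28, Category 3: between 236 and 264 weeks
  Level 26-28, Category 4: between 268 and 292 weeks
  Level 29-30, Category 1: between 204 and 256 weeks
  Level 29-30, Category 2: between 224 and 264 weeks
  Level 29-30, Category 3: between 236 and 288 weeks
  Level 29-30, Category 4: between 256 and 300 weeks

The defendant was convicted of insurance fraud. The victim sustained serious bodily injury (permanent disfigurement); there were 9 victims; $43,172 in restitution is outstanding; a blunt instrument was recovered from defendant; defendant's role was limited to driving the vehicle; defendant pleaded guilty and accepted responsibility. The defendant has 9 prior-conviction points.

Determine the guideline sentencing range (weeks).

Base offense level for insurance fraud: 6.
A1 applies: 6 − 2 = 4.
A2 applies: 4 + 5 = 9.
A3 applies: 9 − 2 = 7.
A4 applies (level before this adjustment is 7 < 11, so +1): 7 + 1 = 8.
A5 applies (level before this adjustment is 8 < 28, so +1): 8 + 1 = 9.
A6 applies: 9 + 2 = 11.
Final offense level: 11.
Criminal history: 9 prior points → Category 3 (4-12).
Level 11 falls in the 11-15 band.
Grid: Level 11-15 × Category 3 = 88-120 weeks.

88-120 weeks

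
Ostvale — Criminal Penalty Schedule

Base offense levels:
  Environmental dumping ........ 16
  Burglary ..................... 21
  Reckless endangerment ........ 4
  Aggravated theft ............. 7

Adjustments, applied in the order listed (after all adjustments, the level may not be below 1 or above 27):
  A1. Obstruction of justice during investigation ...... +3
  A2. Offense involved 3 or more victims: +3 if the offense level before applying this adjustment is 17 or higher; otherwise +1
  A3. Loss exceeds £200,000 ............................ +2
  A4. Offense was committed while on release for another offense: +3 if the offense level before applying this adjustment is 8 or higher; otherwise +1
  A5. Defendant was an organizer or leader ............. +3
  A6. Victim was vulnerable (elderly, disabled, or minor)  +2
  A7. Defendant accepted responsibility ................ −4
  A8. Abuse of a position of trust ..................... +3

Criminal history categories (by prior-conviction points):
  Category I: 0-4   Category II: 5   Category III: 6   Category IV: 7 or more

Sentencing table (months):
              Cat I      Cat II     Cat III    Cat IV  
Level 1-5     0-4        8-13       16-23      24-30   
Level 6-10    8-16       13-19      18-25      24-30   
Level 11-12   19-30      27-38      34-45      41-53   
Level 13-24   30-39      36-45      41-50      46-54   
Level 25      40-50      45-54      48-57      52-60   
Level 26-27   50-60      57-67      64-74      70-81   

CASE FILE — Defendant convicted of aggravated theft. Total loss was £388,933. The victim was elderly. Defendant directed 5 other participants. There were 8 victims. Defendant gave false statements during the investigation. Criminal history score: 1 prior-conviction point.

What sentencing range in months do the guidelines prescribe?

30-39 months

Base offense level for aggravated theft: 7.
A1 applies: 7 + 3 = 10.
A2 applies (level before this adjustment is 10 < 17, so +1): 10 + 1 = 11.
A3 applies: 11 + 2 = 13.
A4 does not apply.
A5 applies: 13 + 3 = 16.
A6 applies: 16 + 2 = 18.
A8 does not apply.
Final offense level: 18.
Criminal history: 1 prior point → Category I (0-4).
Level 18 falls in the 13-24 band.
Grid: Level 13-24 × Category I = 30-39 months.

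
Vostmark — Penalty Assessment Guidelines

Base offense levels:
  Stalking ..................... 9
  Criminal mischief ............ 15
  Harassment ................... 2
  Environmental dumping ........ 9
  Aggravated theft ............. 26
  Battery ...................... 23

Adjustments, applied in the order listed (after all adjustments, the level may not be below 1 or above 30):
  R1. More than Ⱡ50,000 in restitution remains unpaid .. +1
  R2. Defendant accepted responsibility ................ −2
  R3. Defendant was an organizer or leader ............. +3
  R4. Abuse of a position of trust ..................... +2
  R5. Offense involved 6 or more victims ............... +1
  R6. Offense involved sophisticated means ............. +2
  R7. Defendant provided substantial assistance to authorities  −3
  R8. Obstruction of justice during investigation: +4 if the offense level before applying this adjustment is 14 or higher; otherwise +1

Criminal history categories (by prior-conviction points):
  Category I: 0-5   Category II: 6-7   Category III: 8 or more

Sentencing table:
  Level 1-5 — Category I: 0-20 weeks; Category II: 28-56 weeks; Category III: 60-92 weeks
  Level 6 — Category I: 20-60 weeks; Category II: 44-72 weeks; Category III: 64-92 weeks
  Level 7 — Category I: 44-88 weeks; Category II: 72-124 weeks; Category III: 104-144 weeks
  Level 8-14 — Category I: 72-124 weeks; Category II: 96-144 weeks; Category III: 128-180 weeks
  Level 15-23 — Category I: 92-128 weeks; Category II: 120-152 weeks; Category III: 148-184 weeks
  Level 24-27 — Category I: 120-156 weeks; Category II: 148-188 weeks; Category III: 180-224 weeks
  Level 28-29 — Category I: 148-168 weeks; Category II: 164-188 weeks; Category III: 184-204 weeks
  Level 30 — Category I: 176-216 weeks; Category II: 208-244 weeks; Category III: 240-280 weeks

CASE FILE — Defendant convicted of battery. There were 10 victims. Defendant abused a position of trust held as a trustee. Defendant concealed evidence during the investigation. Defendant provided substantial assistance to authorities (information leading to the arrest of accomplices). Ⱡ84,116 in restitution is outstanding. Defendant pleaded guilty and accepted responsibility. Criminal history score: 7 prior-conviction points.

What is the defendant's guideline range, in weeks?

Base offense level for battery: 23.
R1 applies: 23 + 1 = 24.
R2 applies: 24 − 2 = 22.
R4 applies: 22 + 2 = 24.
R5 applies: 24 + 1 = 25.
R6 does not apply.
R7 applies: 25 − 3 = 22.
R8 applies (level before this adjustment is 22 ≥ 14, so +4): 22 + 4 = 26.
Final offense level: 26.
Criminal history: 7 prior points → Category II (6-7).
Level 26 falls in the 24-27 band.
Grid: Level 24-27 × Category II = 148-188 weeks.

148-188 weeks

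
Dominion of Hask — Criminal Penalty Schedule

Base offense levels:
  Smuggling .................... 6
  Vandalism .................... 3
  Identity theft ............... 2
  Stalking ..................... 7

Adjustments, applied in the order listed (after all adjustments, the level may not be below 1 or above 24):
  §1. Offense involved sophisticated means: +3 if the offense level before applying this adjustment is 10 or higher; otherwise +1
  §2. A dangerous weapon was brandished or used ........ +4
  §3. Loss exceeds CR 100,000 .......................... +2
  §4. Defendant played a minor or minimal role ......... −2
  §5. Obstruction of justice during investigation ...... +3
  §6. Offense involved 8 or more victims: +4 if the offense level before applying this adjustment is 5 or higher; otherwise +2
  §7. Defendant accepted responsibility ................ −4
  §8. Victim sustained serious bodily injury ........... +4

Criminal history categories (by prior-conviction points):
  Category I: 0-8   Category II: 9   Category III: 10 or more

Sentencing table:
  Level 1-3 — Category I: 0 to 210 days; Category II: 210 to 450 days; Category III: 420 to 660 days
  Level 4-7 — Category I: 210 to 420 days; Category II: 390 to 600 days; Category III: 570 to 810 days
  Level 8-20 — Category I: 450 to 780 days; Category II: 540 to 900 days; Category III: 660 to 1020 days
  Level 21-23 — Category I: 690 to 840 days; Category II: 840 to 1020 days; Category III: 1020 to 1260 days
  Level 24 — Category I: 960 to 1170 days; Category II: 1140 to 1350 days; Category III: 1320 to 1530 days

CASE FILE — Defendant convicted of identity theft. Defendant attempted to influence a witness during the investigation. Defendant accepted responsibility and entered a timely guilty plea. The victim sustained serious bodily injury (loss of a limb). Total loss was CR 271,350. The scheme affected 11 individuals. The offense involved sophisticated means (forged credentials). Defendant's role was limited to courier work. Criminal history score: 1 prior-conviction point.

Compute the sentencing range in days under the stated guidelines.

450-780 days

Base offense level for identity theft: 2.
§1 applies (level before this adjustment is 2 < 10, so +1): 2 + 1 = 3.
§2 does not apply.
§3 applies: 3 + 2 = 5.
§4 applies: 5 − 2 = 3.
§5 applies: 3 + 3 = 6.
§6 applies (level before this adjustment is 6 ≥ 5, so +4): 6 + 4 = 10.
§7 applies: 10 − 4 = 6.
§8 applies: 6 + 4 = 10.
Final offense level: 10.
Criminal history: 1 prior point → Category I (0-8).
Level 10 falls in the 8-20 band.
Grid: Level 8-20 × Category I = 450-780 days.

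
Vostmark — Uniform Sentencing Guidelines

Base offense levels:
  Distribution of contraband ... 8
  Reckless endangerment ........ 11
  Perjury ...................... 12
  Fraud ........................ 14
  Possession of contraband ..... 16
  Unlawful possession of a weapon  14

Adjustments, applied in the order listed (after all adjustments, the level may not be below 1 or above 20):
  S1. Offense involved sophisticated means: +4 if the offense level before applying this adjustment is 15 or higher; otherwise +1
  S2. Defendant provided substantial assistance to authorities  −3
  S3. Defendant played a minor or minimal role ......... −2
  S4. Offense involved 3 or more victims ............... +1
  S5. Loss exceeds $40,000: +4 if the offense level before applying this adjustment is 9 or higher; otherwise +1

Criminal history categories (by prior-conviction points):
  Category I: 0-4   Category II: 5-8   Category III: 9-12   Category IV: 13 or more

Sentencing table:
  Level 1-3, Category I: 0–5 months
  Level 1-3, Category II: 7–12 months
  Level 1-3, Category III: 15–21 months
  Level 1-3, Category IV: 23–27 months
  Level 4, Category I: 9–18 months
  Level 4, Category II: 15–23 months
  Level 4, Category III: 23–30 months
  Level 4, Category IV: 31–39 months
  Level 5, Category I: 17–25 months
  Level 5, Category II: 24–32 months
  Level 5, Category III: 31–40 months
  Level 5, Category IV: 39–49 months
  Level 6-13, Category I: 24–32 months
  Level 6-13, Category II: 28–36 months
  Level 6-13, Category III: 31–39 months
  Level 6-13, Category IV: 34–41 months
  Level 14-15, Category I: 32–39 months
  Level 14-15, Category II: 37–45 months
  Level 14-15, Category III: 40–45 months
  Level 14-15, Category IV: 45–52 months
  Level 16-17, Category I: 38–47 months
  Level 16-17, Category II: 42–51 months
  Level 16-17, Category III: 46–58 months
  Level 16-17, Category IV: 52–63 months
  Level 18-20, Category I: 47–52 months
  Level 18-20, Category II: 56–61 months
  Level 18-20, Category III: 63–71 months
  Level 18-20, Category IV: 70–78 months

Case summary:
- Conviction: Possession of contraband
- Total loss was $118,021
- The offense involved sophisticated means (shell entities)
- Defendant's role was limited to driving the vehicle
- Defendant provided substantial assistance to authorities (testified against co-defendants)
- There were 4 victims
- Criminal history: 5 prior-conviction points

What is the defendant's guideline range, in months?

Base offense level for possession of contraband: 16.
S1 applies (level before this adjustment is 16 ≥ 15, so +4): 16 + 4 = 20.
S2 applies: 20 − 3 = 17.
S3 applies: 17 − 2 = 15.
S4 applies: 15 + 1 = 16.
S5 applies (level before this adjustment is 16 ≥ 9, so +4): 16 + 4 = 20.
Final offense level: 20.
Criminal history: 5 prior points → Category II (5-8).
Level 20 falls in the 18-20 band.
Grid: Level 18-20 × Category II = 56-61 months.

56-61 months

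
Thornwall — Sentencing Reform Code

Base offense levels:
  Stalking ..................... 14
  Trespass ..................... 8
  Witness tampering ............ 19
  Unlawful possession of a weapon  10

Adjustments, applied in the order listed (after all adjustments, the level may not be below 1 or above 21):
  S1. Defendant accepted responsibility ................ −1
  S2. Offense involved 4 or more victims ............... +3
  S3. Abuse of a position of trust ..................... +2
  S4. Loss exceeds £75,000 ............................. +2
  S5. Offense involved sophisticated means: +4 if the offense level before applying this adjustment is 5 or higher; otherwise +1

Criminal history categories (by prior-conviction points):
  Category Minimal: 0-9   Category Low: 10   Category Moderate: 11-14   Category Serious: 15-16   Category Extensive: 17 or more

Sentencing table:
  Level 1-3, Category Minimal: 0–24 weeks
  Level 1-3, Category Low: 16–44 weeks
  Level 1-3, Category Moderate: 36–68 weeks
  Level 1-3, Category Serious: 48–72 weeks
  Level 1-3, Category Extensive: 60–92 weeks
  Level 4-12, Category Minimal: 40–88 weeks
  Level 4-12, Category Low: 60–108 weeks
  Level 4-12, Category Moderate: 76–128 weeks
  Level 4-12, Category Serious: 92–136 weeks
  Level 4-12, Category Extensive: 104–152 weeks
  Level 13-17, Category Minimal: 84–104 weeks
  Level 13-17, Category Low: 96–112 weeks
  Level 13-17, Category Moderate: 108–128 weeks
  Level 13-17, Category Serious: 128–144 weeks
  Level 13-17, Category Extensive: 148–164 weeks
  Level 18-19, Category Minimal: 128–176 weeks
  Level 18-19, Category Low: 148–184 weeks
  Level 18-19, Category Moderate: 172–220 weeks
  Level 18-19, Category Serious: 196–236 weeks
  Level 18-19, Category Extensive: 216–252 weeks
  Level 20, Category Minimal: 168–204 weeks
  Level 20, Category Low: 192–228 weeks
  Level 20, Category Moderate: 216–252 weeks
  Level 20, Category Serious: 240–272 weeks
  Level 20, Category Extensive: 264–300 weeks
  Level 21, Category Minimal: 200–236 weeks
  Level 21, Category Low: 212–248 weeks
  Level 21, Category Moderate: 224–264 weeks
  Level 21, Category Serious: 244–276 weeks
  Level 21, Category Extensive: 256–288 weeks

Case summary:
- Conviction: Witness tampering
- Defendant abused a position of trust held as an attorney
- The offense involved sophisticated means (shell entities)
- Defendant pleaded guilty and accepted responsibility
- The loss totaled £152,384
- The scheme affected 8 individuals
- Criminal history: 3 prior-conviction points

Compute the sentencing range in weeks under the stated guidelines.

Base offense level for witness tampering: 19.
S1 applies: 19 − 1 = 18.
S2 applies: 18 + 3 = 21.
S3 applies: 21 + 2 = 23.
S4 applies: 23 + 2 = 25.
S5 applies (level before this adjustment is 25 ≥ 5, so +4): 25 + 4 = 29.
Level 29 exceeds the maximum of 21; capped at 21.
Final offense level: 21.
Criminal history: 3 prior points → Category Minimal (0-9).
Level 21 falls in the 21 band.
Grid: Level 21 × Category Minimal = 200-236 weeks.

200-236 weeks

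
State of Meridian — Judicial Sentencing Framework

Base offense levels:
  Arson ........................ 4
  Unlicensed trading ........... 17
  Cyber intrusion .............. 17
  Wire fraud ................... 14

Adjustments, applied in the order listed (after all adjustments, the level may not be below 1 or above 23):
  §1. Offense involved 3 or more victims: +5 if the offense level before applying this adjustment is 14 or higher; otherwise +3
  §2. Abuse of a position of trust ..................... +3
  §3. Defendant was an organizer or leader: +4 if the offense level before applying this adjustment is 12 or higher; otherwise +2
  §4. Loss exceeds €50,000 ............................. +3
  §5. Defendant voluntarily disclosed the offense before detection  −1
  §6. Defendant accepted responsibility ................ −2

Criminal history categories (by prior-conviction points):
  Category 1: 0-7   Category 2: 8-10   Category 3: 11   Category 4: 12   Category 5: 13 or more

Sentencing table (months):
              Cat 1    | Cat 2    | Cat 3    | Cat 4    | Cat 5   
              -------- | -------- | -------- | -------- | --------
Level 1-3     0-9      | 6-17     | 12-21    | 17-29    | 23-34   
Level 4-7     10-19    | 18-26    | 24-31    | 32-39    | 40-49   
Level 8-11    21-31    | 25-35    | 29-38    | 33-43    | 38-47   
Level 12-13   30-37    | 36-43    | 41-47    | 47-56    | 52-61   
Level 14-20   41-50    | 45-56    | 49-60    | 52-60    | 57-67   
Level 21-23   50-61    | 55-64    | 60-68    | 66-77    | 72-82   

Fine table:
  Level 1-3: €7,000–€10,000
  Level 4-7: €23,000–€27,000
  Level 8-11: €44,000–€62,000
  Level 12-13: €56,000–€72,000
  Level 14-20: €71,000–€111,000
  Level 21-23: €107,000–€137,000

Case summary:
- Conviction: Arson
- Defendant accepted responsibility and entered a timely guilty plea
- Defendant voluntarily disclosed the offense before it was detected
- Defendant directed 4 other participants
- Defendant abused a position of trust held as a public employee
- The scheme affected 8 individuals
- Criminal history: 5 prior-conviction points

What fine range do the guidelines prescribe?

€44,000–€62,000

Base offense level for arson: 4.
§1 applies (level before this adjustment is 4 < 14, so +3): 4 + 3 = 7.
§2 applies: 7 + 3 = 10.
§3 applies (level before this adjustment is 10 < 12, so +2): 10 + 2 = 12.
§5 applies: 12 − 1 = 11.
§6 applies: 11 − 2 = 9.
Final offense level: 9.
Level 9 falls in the 8-11 band.
Fine table: Level 8-11 → €44,000–€62,000.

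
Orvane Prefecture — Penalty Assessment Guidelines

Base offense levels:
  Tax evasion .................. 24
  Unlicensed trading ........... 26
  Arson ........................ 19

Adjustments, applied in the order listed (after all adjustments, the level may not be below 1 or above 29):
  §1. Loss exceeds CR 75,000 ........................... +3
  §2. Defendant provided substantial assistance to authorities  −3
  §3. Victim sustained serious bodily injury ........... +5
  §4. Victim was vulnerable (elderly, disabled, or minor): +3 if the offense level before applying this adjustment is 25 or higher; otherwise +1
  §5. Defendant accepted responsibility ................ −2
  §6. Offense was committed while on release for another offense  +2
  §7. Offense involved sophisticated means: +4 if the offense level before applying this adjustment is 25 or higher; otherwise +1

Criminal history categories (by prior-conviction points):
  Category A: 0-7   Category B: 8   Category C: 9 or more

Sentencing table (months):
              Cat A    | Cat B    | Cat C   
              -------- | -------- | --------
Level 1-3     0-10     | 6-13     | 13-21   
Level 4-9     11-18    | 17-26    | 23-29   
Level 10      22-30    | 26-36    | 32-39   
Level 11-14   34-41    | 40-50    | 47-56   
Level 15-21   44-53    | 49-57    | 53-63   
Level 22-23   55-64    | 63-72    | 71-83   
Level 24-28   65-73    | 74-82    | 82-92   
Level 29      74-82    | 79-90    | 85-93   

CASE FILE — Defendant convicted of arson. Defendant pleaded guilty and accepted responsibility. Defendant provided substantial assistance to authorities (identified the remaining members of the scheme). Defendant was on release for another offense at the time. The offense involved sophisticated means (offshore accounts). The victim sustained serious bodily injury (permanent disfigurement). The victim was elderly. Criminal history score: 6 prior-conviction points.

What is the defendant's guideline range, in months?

55-64 months

Base offense level for arson: 19.
§1 does not apply.
§2 applies: 19 − 3 = 16.
§3 applies: 16 + 5 = 21.
§4 applies (level before this adjustment is 21 < 25, so +1): 21 + 1 = 22.
§5 applies: 22 − 2 = 20.
§6 applies: 20 + 2 = 22.
§7 applies (level before this adjustment is 22 < 25, so +1): 22 + 1 = 23.
Final offense level: 23.
Criminal history: 6 prior points → Category A (0-7).
Level 23 falls in the 22-23 band.
Grid: Level 22-23 × Category A = 55-64 months.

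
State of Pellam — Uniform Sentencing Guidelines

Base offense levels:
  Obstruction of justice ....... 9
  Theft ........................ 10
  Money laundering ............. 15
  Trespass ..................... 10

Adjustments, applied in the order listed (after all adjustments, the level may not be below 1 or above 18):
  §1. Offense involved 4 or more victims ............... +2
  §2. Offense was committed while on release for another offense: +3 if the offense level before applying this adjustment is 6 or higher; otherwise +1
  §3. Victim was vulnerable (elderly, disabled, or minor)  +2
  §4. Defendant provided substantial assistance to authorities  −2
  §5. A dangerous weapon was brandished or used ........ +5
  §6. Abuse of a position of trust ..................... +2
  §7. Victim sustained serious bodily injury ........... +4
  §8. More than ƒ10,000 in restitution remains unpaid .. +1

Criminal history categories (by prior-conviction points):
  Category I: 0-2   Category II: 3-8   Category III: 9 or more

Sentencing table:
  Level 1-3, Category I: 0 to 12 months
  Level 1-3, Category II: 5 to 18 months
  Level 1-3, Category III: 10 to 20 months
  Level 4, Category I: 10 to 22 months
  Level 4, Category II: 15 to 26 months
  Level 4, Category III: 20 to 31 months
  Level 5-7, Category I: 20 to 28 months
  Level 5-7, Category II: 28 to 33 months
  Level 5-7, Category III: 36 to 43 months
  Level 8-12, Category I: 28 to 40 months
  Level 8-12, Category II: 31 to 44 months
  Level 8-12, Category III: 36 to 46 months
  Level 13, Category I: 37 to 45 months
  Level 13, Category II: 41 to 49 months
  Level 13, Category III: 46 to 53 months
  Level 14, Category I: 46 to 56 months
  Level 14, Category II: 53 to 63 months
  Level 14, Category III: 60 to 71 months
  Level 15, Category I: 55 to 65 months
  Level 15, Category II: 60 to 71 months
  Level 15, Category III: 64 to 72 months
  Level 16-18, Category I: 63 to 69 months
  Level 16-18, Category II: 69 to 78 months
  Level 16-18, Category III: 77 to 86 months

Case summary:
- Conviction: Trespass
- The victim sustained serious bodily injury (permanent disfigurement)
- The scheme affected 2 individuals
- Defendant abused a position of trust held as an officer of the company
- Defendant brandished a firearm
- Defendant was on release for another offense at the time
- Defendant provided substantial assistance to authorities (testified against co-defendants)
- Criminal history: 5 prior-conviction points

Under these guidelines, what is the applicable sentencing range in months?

69-78 months

Base offense level for trespass: 10.
§1 does not apply.
§2 applies (level before this adjustment is 10 ≥ 6, so +3): 10 + 3 = 13.
§3 does not apply.
§4 applies: 13 − 2 = 11.
§5 applies: 11 + 5 = 16.
§6 applies: 16 + 2 = 18.
§7 applies: 18 + 4 = 22.
§8 does not apply.
Level 22 exceeds the maximum of 18; capped at 18.
Final offense level: 18.
Criminal history: 5 prior points → Category II (3-8).
Level 18 falls in the 16-18 band.
Grid: Level 16-18 × Category II = 69-78 months.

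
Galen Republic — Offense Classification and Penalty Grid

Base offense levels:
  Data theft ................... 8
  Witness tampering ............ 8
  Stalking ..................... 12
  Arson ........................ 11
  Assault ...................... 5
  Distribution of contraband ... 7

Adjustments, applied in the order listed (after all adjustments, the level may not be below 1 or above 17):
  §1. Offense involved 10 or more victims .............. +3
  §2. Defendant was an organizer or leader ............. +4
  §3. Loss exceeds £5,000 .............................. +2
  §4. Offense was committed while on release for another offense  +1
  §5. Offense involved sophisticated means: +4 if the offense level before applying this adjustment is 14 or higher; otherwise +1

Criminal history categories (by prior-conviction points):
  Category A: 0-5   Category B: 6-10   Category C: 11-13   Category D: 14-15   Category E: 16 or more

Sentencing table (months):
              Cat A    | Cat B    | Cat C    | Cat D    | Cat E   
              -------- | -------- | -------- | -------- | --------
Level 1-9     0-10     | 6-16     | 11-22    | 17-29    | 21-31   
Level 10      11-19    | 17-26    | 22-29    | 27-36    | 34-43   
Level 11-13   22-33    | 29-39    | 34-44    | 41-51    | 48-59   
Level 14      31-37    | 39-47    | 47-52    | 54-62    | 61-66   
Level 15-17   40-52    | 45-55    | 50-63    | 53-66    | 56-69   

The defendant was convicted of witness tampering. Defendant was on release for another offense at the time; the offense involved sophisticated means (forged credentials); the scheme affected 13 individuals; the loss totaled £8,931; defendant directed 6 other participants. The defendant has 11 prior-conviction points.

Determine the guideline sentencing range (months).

50-63 months

Base offense level for witness tampering: 8.
§1 applies: 8 + 3 = 11.
§2 applies: 11 + 4 = 15.
§3 applies: 15 + 2 = 17.
§4 applies: 17 + 1 = 18.
§5 applies (level before this adjustment is 18 ≥ 14, so +4): 18 + 4 = 22.
Level 22 exceeds the maximum of 17; capped at 17.
Final offense level: 17.
Criminal history: 11 prior points → Category C (11-13).
Level 17 falls in the 15-17 band.
Grid: Level 15-17 × Category C = 50-63 months.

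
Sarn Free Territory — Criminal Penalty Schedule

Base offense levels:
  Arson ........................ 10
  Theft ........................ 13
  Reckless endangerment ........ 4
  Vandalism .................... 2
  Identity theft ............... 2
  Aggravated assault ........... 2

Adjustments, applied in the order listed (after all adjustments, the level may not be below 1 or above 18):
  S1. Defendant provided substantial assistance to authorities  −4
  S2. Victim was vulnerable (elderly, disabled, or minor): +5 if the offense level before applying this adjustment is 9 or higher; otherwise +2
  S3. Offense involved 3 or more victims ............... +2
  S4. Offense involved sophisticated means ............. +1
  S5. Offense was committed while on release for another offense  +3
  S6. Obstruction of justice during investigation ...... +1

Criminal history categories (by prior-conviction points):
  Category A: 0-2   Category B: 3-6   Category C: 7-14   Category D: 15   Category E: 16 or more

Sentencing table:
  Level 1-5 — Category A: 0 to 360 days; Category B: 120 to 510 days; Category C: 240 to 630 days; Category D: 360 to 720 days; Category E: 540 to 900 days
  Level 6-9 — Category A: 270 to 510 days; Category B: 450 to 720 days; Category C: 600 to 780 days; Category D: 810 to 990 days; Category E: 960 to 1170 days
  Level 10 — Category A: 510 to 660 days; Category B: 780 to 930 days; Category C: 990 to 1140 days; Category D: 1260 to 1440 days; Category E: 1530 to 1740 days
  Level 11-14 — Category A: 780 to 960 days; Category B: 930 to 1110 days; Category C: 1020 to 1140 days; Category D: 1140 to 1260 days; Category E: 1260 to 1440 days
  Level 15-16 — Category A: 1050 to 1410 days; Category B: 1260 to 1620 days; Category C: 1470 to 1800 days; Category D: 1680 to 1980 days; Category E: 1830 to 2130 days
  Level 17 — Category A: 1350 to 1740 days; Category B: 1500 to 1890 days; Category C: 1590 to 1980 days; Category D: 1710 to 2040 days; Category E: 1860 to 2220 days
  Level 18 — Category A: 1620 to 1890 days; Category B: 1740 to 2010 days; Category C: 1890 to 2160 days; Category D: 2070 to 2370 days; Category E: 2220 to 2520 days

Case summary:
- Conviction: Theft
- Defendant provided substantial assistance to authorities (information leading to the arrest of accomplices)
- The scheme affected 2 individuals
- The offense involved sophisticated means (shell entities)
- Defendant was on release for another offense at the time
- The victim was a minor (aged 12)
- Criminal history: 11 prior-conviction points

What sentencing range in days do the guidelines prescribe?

Base offense level for theft: 13.
S1 applies: 13 − 4 = 9.
S2 applies (level before this adjustment is 9 ≥ 9, so +5): 9 + 5 = 14.
S4 applies: 14 + 1 = 15.
S5 applies: 15 + 3 = 18.
S6 does not apply.
Final offense level: 18.
Criminal history: 11 prior points → Category C (7-14).
Level 18 falls in the 18 band.
Grid: Level 18 × Category C = 1890-2160 days.

1890-2160 days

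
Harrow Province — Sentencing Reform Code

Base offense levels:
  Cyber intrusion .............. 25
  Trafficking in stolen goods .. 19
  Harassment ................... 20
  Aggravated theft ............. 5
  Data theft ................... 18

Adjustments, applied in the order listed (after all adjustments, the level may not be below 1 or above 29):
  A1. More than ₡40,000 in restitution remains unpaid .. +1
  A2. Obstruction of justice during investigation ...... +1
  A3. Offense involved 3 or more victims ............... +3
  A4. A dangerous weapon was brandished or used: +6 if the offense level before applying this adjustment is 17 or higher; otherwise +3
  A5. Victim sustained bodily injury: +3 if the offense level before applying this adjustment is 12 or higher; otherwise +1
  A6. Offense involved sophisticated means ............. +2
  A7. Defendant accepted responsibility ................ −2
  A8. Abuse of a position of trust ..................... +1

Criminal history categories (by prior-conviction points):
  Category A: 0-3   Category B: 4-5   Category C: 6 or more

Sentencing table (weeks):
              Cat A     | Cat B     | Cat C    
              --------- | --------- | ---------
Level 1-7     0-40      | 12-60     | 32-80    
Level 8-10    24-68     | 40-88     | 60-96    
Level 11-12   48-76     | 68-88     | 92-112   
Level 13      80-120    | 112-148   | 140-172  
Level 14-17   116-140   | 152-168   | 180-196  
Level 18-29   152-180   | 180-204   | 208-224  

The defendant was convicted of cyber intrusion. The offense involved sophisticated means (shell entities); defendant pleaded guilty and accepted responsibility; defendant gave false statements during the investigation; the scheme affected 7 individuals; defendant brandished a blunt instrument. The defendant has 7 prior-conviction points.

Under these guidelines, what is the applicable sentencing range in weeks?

208-224 weeks

Base offense level for cyber intrusion: 25.
A2 applies: 25 + 1 = 26.
A3 applies: 26 + 3 = 29.
A4 applies (level before this adjustment is 29 ≥ 17, so +6): 29 + 6 = 35.
A5 does not apply.
A6 applies: 35 + 2 = 37.
A7 applies: 37 − 2 = 35.
Level 35 exceeds the maximum of 29; capped at 29.
Final offense level: 29.
Criminal history: 7 prior points → Category C (6+).
Level 29 falls in the 18-29 band.
Grid: Level 18-29 × Category C = 208-224 weeks.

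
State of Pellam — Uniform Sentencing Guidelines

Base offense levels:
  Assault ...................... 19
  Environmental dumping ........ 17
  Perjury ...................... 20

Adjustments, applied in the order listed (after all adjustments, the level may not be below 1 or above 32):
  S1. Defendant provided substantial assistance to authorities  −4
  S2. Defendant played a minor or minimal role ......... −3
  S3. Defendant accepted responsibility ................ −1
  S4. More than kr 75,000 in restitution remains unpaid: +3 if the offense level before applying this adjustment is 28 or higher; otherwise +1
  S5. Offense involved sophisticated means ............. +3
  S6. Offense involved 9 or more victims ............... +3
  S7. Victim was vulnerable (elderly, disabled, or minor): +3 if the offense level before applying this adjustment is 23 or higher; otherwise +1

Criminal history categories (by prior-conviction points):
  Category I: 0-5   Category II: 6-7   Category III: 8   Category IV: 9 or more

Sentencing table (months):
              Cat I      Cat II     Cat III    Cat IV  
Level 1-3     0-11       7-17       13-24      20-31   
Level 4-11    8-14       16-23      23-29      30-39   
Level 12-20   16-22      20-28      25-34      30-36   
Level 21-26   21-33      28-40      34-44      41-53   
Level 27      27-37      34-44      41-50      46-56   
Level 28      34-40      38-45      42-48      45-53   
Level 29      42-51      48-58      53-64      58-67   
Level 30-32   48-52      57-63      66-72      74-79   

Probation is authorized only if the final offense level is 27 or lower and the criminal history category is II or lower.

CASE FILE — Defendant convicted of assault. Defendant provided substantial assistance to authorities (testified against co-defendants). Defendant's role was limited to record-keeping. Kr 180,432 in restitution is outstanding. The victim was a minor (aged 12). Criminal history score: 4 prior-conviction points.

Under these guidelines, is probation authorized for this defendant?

Yes

Base offense level for assault: 19.
S1 applies: 19 − 4 = 15.
S2 applies: 15 − 3 = 12.
S3 does not apply.
S4 applies (level before this adjustment is 12 < 28, so +1): 12 + 1 = 13.
S6 does not apply.
S7 applies (level before this adjustment is 13 < 23, so +1): 13 + 1 = 14.
Final offense level: 14.
Criminal history: 4 prior points → Category I (0-5).
Level 14 falls in the 12-20 band.
Grid: Level 12-20 × Category I = 16-22 months.
Probation check: level 14 ≤ 27 and category I ≤ II → eligible.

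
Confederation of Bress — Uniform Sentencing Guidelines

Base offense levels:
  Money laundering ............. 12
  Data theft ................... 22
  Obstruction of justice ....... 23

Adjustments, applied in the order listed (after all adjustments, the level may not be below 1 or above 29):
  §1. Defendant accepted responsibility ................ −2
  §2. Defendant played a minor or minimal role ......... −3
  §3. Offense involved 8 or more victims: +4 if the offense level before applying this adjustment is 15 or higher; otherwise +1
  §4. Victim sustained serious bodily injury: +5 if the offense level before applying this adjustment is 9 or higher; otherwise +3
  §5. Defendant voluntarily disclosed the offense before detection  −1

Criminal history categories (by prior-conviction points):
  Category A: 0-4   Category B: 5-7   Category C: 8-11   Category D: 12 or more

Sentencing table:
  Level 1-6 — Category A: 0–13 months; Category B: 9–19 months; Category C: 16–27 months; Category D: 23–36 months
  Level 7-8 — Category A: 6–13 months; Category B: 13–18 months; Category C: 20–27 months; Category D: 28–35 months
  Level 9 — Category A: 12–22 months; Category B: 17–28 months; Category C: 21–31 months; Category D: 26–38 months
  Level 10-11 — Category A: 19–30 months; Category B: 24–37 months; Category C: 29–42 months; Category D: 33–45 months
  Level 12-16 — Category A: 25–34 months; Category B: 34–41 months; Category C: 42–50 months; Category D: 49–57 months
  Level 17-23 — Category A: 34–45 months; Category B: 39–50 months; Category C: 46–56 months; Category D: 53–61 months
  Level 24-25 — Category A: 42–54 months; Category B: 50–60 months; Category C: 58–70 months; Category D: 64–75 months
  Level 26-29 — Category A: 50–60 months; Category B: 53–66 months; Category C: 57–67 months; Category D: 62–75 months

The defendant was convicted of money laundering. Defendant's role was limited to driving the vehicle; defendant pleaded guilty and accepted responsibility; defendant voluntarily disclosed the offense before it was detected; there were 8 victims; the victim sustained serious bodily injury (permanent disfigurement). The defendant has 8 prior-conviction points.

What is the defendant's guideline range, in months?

29-42 months

Base offense level for money laundering: 12.
§1 applies: 12 − 2 = 10.
§2 applies: 10 − 3 = 7.
§3 applies (level before this adjustment is 7 < 15, so +1): 7 + 1 = 8.
§4 applies (level before this adjustment is 8 < 9, so +3): 8 + 3 = 11.
§5 applies: 11 − 1 = 10.
Final offense level: 10.
Criminal history: 8 prior points → Category C (8-11).
Level 10 falls in the 10-11 band.
Grid: Level 10-11 × Category C = 29-42 months.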